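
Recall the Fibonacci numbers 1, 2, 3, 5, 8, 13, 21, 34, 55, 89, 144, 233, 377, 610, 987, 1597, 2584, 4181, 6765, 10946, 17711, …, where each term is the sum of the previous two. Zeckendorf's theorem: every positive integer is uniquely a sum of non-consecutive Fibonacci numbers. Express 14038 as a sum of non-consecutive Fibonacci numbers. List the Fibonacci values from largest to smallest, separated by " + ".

10946 ≤ 14038 < 17711, so take 10946; remainder 3092
2584 ≤ 3092 < 4181, so take 2584; remainder 508
377 ≤ 508 < 610, so take 377; remainder 131
89 ≤ 131 < 144, so take 89; remainder 42
34 ≤ 42 < 55, so take 34; remainder 8
8 ≤ 8 < 13, so take 8; remainder 0
So 14038 = 10946 + 2584 + 377 + 89 + 34 + 8, with no two terms consecutive in the sequence.

10946 + 2584 + 377 + 89 + 34 + 8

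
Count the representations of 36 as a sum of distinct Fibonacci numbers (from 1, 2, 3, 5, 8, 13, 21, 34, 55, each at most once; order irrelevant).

Each representation comes from the Zeckendorf form by replacing some F_k with F_{k−1} + F_{k−2} where possible.
36 = 34+2 = 21+13+2 = 21+8+5+2 — 3 representations.

3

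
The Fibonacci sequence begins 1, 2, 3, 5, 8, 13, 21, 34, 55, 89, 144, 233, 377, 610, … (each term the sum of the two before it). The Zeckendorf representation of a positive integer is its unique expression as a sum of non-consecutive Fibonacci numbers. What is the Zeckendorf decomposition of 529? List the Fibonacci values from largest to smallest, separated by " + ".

Greedily peel off the largest Fibonacci term at each step:
529 − 377 = 152
152 − 144 = 8
8 − 8 = 0
So 529 = 377 + 144 + 8, with no two terms consecutive in the sequence.

377 + 144 + 8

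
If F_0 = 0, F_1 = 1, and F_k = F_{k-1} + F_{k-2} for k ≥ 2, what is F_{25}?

75025

Iterating the recurrence up to F_{19} = 4181 and F_{18} = 2584:
F_{20} = F_{19} + F_{18} = 4181 + 2584 = 6765
F_{21} = F_{20} + F_{19} = 6765 + 4181 = 10946
F_{22} = F_{21} + F_{20} = 10946 + 6765 = 17711
F_{23} = F_{22} + F_{21} = 17711 + 10946 = 28657
F_{24} = F_{23} + F_{22} = 28657 + 17711 = 46368
F_{25} = F_{24} + F_{23} = 46368 + 28657 = 75025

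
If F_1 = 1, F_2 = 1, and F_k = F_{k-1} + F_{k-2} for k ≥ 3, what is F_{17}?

Iterating the recurrence up to F_{9} = 34 and F_{8} = 21:
F_{10} = F_{9} + F_{8} = 34 + 21 = 55
F_{11} = F_{10} + F_{9} = 55 + 34 = 89
F_{12} = F_{11} + F_{10} = 89 + 55 = 144
F_{13} = F_{12} + F_{11} = 144 + 89 = 233
F_{14} = F_{13} + F_{12} = 233 + 144 = 377
F_{15} = F_{14} + F_{13} = 377 + 233 = 610
F_{16} = F_{15} + F_{14} = 610 + 377 = 987
F_{17} = F_{16} + F_{15} = 987 + 610 = 1597

1597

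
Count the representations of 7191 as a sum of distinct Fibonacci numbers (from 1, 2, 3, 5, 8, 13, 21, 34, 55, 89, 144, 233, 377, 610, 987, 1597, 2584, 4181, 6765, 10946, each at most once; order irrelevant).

Starting from the Zeckendorf form and repeatedly splitting a term F_k into F_{k−1} + F_{k−2} (when neither is already used) reaches every representation.
7191 = 6765+377+34+13+2 = 6765+377+34+8+5+2 = 6765+233+144+34+13+2 = 4181+2584+377+34+13+2 = 6765+377+21+13+8+5+2 = … (28 more), for 33 in all.

33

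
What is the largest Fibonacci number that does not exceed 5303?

4181

4181 ≤ 5303 < 6765, so the largest Fibonacci number not exceeding 5303 is 4181.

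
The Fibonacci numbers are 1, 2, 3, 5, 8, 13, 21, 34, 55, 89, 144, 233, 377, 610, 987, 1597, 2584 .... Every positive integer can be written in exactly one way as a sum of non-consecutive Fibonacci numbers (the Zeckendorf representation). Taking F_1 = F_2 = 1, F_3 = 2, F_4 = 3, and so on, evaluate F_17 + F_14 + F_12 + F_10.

F_17 + F_14 + F_12 + F_10 = 1597 + 377 + 144 + 55 = 2173.

2173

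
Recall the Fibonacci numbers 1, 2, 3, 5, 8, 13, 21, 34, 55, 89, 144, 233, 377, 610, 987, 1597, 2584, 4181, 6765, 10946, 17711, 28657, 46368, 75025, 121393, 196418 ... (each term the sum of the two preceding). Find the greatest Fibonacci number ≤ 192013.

121393

121393 ≤ 192013 < 196418, so the largest Fibonacci number not exceeding 192013 is 121393.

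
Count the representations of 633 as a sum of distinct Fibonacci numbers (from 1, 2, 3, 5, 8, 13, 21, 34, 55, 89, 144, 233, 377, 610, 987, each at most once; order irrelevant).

12

Each representation comes from the Zeckendorf form by replacing some F_k with F_{k−1} + F_{k−2} where possible.
633 = 610+21+2 = 610+13+8+2 = 377+233+21+2 = 610+13+5+3+2 = … (8 more), for 12 in all.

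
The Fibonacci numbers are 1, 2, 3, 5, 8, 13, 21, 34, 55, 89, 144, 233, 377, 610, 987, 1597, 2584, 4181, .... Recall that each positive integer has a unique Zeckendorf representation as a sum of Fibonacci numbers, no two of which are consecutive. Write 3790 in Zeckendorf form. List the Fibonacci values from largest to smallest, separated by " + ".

2584 + 987 + 144 + 55 + 13 + 5 + 2

Repeatedly subtract the largest Fibonacci number that fits:
3790: greatest Fibonacci not exceeding it is 2584, leaving 1206
1206: greatest Fibonacci not exceeding it is 987, leaving 219
219: greatest Fibonacci not exceeding it is 144, leaving 75
75: greatest Fibonacci not exceeding it is 55, leaving 20
20: greatest Fibonacci not exceeding it is 13, leaving 7
7: greatest Fibonacci not exceeding it is 5, leaving 2
2: greatest Fibonacci not exceeding it is 2, leaving 0
So 3790 = 2584 + 987 + 144 + 55 + 13 + 5 + 2, with no two terms consecutive in the sequence.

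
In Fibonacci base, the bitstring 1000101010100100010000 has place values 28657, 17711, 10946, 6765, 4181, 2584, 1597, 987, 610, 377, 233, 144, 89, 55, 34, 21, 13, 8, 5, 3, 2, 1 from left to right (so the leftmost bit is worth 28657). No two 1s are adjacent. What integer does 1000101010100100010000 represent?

35341

Summing the place values of the 1 bits: 28657 + 4181 + 1597 + 610 + 233 + 55 + 8 = 35341.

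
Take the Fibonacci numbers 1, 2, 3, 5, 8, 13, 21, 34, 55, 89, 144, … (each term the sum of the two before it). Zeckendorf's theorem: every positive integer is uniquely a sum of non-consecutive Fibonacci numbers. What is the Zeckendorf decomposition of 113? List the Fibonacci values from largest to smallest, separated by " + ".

89 + 21 + 3

Greedily peel off the largest Fibonacci term at each step:
largest Fibonacci ≤ 113 is 89; 113 − 89 = 24
largest Fibonacci ≤ 24 is 21; 24 − 21 = 3
largest Fibonacci ≤ 3 is 3; 3 − 3 = 0
So 113 = 89 + 21 + 3, with no two terms consecutive in the sequence.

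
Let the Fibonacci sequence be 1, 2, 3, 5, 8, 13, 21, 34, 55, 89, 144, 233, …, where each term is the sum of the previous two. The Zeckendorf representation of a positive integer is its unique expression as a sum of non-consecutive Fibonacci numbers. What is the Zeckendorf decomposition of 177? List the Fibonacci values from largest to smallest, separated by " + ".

144 ≤ 177 < 233, so take 144; remainder 33
21 ≤ 33 < 34, so take 21; remainder 12
8 ≤ 12 < 13, so take 8; remainder 4
3 ≤ 4 < 5, so take 3; remainder 1
1 ≤ 1 < 2, so take 1; remainder 0
So 177 = 144 + 21 + 8 + 3 + 1, with no two terms consecutive in the sequence.

144 + 21 + 8 + 3 + 1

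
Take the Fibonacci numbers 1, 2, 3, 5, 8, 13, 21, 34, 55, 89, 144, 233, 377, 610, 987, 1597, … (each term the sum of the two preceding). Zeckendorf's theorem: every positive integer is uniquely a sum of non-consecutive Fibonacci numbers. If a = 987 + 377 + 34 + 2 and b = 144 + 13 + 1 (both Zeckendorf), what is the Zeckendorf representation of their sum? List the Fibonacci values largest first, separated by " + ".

987 + 377 + 144 + 34 + 13 + 3

The two numbers are 1400 and 158, so their sum is 1558.
Repeatedly subtract the largest Fibonacci number that fits:
1558: greatest Fibonacci not exceeding it is 987, leaving 571
571: greatest Fibonacci not exceeding it is 377, leaving 194
194: greatest Fibonacci not exceeding it is 144, leaving 50
50: greatest Fibonacci not exceeding it is 34, leaving 16
16: greatest Fibonacci not exceeding it is 13, leaving 3
3: greatest Fibonacci not exceeding it is 3, leaving 0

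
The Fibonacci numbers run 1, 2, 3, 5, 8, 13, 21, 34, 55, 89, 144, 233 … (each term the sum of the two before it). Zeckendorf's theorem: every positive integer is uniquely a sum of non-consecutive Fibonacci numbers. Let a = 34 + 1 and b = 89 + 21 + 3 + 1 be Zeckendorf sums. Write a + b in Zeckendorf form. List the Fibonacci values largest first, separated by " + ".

The two numbers are 35 and 114, so their sum is 149.
take 144 (≤ 149); 149 − 144 = 5
take 5 (≤ 5); 5 − 5 = 0

144 + 5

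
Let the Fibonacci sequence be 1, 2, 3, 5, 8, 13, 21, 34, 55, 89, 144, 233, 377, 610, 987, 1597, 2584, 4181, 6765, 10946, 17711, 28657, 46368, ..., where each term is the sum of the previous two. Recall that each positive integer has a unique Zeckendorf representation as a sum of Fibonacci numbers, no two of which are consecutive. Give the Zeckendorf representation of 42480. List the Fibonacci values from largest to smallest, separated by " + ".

28657 + 10946 + 2584 + 233 + 55 + 5

42480: greatest Fibonacci not exceeding it is 28657, leaving 13823
13823: greatest Fibonacci not exceeding it is 10946, leaving 2877
2877: greatest Fibonacci not exceeding it is 2584, leaving 293
293: greatest Fibonacci not exceeding it is 233, leaving 60
60: greatest Fibonacci not exceeding it is 55, leaving 5
5: greatest Fibonacci not exceeding it is 5, leaving 0
So 42480 = 28657 + 10946 + 2584 + 233 + 55 + 5, with no two terms consecutive in the sequence.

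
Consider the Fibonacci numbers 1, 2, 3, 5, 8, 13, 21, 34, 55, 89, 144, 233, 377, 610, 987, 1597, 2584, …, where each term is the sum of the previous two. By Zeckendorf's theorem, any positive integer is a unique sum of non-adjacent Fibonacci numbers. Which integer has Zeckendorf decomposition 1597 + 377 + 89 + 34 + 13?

2110

1597 + 377 + 89 + 34 + 13 = 2110.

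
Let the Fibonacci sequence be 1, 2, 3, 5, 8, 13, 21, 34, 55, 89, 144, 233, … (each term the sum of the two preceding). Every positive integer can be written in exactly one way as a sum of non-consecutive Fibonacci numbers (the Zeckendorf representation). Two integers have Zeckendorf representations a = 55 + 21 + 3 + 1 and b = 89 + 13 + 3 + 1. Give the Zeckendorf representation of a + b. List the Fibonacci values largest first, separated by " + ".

The two numbers are 80 and 106, so their sum is 186.
subtract 144 from 186: 42 remains
subtract 34 from 42: 8 remains
subtract 8 from 8: 0 remains

144 + 34 + 8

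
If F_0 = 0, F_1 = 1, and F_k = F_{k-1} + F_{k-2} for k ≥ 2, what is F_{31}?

Iterating the recurrence up to F_{24} = 46368 and F_{23} = 28657:
F_{25} = F_{24} + F_{23} = 46368 + 28657 = 75025
F_{26} = F_{25} + F_{24} = 75025 + 46368 = 121393
F_{27} = F_{26} + F_{25} = 121393 + 75025 = 196418
F_{28} = F_{27} + F_{26} = 196418 + 121393 = 317811
F_{29} = F_{28} + F_{27} = 317811 + 196418 = 514229
F_{30} = F_{29} + F_{28} = 514229 + 317811 = 832040
F_{31} = F_{30} + F_{29} = 832040 + 514229 = 1346269

1346269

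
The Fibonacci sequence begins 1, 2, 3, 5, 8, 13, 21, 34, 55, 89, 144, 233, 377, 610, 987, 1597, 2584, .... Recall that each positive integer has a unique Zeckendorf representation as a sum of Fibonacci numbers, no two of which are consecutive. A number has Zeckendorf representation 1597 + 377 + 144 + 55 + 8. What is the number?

2181

1597 + 377 + 144 + 55 + 8 = 2181.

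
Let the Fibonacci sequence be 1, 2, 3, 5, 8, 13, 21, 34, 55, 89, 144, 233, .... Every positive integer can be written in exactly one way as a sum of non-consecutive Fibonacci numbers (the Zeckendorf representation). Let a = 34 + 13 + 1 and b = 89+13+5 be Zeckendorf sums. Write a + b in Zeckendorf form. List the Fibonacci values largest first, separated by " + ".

The two numbers are 48 and 107, so their sum is 155.
subtract 144 from 155: 11 remains
subtract 8 from 11: 3 remains
subtract 3 from 3: 0 remains

144 + 8 + 3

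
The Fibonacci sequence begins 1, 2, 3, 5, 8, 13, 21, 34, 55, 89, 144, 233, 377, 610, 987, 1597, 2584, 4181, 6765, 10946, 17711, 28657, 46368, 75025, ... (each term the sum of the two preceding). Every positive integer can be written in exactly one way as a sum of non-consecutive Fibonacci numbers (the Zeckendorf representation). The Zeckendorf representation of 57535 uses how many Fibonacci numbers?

6

take 46368 (≤ 57535); 57535 − 46368 = 11167
take 10946 (≤ 11167); 11167 − 10946 = 221
take 144 (≤ 221); 221 − 144 = 77
take 55 (≤ 77); 77 − 55 = 22
take 21 (≤ 22); 22 − 21 = 1
take 1 (≤ 1); 1 − 1 = 0
57535 = 46368 + 10946 + 144 + 55 + 21 + 1, which has 6 terms.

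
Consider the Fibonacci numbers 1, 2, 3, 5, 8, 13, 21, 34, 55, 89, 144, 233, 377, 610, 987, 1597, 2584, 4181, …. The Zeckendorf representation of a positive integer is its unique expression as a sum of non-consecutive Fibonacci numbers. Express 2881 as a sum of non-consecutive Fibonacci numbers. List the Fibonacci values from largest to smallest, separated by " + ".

Greedily peel off the largest Fibonacci term at each step:
2584 ≤ 2881 < 4181, so take 2584; remainder 297
233 ≤ 297 < 377, so take 233; remainder 64
55 ≤ 64 < 89, so take 55; remainder 9
8 ≤ 9 < 13, so take 8; remainder 1
1 ≤ 1 < 2, so take 1; remainder 0
So 2881 = 2584 + 233 + 55 + 8 + 1, with no two terms consecutive in the sequence.

2584 + 233 + 55 + 8 + 1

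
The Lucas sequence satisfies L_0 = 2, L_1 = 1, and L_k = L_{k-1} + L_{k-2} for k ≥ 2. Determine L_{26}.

271443

Iterating the recurrence up to L_{19} = 9349 and L_{18} = 5778:
L_{20} = L_{19} + L_{18} = 9349 + 5778 = 15127
L_{21} = L_{20} + L_{19} = 15127 + 9349 = 24476
L_{22} = L_{21} + L_{20} = 24476 + 15127 = 39603
L_{23} = L_{22} + L_{21} = 39603 + 24476 = 64079
L_{24} = L_{23} + L_{22} = 64079 + 39603 = 103682
L_{25} = L_{24} + L_{23} = 103682 + 64079 = 167761
L_{26} = L_{25} + L_{24} = 167761 + 103682 = 271443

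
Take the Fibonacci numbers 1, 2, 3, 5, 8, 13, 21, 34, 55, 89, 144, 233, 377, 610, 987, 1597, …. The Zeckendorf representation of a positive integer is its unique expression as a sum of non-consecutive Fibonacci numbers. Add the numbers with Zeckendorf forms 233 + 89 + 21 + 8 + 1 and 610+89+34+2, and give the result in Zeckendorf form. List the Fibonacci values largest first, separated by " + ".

The two numbers are 352 and 735, so their sum is 1087.
Greedily peel off the largest Fibonacci term at each step:
1087: greatest Fibonacci not exceeding it is 987, leaving 100
100: greatest Fibonacci not exceeding it is 89, leaving 11
11: greatest Fibonacci not exceeding it is 8, leaving 3
3: greatest Fibonacci not exceeding it is 3, leaving 0

987 + 89 + 8 + 3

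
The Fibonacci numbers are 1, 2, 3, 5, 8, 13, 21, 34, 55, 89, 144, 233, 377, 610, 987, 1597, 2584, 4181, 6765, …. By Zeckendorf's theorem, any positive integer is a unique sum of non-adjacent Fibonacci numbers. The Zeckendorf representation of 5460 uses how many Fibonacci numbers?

6

subtract 4181 from 5460: 1279 remains
subtract 987 from 1279: 292 remains
subtract 233 from 292: 59 remains
subtract 55 from 59: 4 remains
subtract 3 from 4: 1 remains
subtract 1 from 1: 0 remains
5460 = 4181 + 987 + 233 + 55 + 3 + 1, which has 6 terms.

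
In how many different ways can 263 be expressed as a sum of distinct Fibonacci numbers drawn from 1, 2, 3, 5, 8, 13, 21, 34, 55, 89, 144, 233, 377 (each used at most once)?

9

263 = 233+21+8+1 = 233+21+5+3+1 = 144+89+21+8+1 = 233+13+8+5+3+1 = 144+89+21+5+3+1 = … (4 more), for 9 in all.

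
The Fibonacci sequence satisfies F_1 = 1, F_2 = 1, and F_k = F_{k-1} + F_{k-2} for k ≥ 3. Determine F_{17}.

Iterating the recurrence up to F_{10} = 55 and F_{9} = 34:
F_{11} = F_{10} + F_{9} = 55 + 34 = 89
F_{12} = F_{11} + F_{10} = 89 + 55 = 144
F_{13} = F_{12} + F_{11} = 144 + 89 = 233
F_{14} = F_{13} + F_{12} = 233 + 144 = 377
F_{15} = F_{14} + F_{13} = 377 + 233 = 610
F_{16} = F_{15} + F_{14} = 610 + 377 = 987
F_{17} = F_{16} + F_{15} = 987 + 610 = 1597

1597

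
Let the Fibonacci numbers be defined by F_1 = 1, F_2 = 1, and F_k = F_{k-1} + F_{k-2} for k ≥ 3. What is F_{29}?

514229

Iterating the recurrence up to F_{22} = 17711 and F_{21} = 10946:
F_{23} = F_{22} + F_{21} = 17711 + 10946 = 28657
F_{24} = F_{23} + F_{22} = 28657 + 17711 = 46368
F_{25} = F_{24} + F_{23} = 46368 + 28657 = 75025
F_{26} = F_{25} + F_{24} = 75025 + 46368 = 121393
F_{27} = F_{26} + F_{25} = 121393 + 75025 = 196418
F_{28} = F_{27} + F_{26} = 196418 + 121393 = 317811
F_{29} = F_{28} + F_{27} = 317811 + 196418 = 514229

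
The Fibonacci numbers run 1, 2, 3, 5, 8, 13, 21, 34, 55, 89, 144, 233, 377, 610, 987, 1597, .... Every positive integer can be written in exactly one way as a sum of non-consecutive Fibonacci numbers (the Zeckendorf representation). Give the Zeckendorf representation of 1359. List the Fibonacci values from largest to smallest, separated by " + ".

987 ≤ 1359 < 1597, so take 987; remainder 372
233 ≤ 372 < 377, so take 233; remainder 139
89 ≤ 139 < 144, so take 89; remainder 50
34 ≤ 50 < 55, so take 34; remainder 16
13 ≤ 16 < 21, so take 13; remainder 3
3 ≤ 3 < 5, so take 3; remainder 0
So 1359 = 987 + 233 + 89 + 34 + 13 + 3, with no two terms consecutive in the sequence.

987 + 233 + 89 + 34 + 13 + 3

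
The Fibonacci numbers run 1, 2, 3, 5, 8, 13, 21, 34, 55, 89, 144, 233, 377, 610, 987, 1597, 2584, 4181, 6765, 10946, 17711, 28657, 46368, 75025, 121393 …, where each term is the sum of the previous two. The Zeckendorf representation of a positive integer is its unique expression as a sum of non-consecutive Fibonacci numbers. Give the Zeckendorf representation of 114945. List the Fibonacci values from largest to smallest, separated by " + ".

subtract 75025 from 114945: 39920 remains
subtract 28657 from 39920: 11263 remains
subtract 10946 from 11263: 317 remains
subtract 233 from 317: 84 remains
subtract 55 from 84: 29 remains
subtract 21 from 29: 8 remains
subtract 8 from 8: 0 remains
So 114945 = 75025 + 28657 + 10946 + 233 + 55 + 21 + 8, with no two terms consecutive in the sequence.

75025 + 28657 + 10946 + 233 + 55 + 21 + 8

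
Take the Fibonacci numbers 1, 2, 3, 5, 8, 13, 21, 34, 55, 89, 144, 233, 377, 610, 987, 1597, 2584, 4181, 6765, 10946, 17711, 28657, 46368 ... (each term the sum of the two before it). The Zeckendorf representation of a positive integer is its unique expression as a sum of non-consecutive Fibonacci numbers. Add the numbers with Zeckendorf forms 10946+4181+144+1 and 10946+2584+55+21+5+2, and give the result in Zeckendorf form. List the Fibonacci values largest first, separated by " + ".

28657 + 144 + 55 + 21 + 8

The two numbers are 15272 and 13613, so their sum is 28885.
Greedily peel off the largest Fibonacci term at each step:
28885 − 28657 = 228
228 − 144 = 84
84 − 55 = 29
29 − 21 = 8
8 − 8 = 0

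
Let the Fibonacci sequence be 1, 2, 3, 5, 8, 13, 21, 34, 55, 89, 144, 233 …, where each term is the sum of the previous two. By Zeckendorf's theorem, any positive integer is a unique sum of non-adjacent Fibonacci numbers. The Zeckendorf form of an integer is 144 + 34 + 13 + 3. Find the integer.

194

144 + 34 + 13 + 3 = 194.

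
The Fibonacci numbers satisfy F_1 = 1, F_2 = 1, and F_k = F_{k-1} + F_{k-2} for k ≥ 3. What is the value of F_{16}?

Iterating the recurrence up to F_{11} = 89 and F_{10} = 55:
F_{12} = F_{11} + F_{10} = 89 + 55 = 144
F_{13} = F_{12} + F_{11} = 144 + 89 = 233
F_{14} = F_{13} + F_{12} = 233 + 144 = 377
F_{15} = F_{14} + F_{13} = 377 + 233 = 610
F_{16} = F_{15} + F_{14} = 610 + 377 = 987

987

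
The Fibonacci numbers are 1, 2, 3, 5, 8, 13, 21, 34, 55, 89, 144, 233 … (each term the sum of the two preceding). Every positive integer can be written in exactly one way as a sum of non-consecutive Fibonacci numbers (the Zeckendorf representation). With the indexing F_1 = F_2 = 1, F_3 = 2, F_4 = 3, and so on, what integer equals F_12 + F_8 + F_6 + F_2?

F_12 + F_8 + F_6 + F_2 = 144 + 21 + 8 + 1 = 174.

174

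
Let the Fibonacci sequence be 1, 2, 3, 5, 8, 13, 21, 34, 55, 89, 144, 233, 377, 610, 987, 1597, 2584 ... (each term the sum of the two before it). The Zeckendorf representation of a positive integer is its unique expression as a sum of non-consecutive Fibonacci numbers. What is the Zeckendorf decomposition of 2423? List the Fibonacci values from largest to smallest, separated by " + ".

1597 + 610 + 144 + 55 + 13 + 3 + 1

Repeatedly subtract the largest Fibonacci number that fits:
subtract 1597 from 2423: 826 remains
subtract 610 from 826: 216 remains
subtract 144 from 216: 72 remains
subtract 55 from 72: 17 remains
subtract 13 from 17: 4 remains
subtract 3 from 4: 1 remains
subtract 1 from 1: 0 remains
So 2423 = 1597 + 610 + 144 + 55 + 13 + 3 + 1, with no two terms consecutive in the sequence.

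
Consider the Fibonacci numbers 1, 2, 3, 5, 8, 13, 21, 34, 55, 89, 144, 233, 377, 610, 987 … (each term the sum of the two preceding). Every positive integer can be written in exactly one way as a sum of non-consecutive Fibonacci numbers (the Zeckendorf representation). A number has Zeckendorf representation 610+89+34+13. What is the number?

610+89+34+13 = 746.

746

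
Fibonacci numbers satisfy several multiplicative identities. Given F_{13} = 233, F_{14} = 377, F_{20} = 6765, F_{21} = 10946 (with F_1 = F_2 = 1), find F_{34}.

5702887

By the addition formula F_{m+n} = F_m F_{n+1} + F_{m−1} F_n with m=14, n=20: F_{34} = 377·10946 + 233·6765 = 4126642 + 1576245 = 5702887.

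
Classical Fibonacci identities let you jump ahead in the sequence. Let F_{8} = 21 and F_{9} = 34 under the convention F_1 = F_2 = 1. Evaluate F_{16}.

987

By the doubling identity F_{2k} = F_k(2F_{k+1} − F_k): F_{16} = 21·(2·34 − 21) = 21·47 = 987.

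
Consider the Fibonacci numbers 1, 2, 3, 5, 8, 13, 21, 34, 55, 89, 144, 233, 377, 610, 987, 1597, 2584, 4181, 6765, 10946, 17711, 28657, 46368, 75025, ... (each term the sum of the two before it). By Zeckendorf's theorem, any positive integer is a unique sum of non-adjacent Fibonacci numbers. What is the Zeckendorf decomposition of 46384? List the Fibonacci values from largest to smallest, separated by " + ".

46368 + 13 + 3

Greedy algorithm:
46368 ≤ 46384 < 75025, so take 46368; remainder 16
13 ≤ 16 < 21, so take 13; remainder 3
3 ≤ 3 < 5, so take 3; remainder 0
So 46384 = 46368 + 13 + 3, with no two terms consecutive in the sequence.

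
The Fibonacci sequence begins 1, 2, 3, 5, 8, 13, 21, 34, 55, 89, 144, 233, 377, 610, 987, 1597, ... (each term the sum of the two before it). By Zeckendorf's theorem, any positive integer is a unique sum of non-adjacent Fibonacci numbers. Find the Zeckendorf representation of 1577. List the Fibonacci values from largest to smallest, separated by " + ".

987 + 377 + 144 + 55 + 13 + 1

1577 − 987 = 590
590 − 377 = 213
213 − 144 = 69
69 − 55 = 14
14 − 13 = 1
1 − 1 = 0
So 1577 = 987 + 377 + 144 + 55 + 13 + 1, with no two terms consecutive in the sequence.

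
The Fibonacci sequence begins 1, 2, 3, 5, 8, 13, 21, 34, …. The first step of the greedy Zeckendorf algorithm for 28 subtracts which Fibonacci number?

21 ≤ 28 < 34, so the largest Fibonacci number not exceeding 28 is 21.

21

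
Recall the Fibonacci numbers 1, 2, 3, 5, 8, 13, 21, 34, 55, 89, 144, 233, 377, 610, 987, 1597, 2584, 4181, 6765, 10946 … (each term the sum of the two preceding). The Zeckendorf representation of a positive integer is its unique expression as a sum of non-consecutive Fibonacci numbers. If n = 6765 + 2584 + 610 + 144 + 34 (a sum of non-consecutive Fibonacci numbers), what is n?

6765 + 2584 + 610 + 144 + 34 = 10137.

10137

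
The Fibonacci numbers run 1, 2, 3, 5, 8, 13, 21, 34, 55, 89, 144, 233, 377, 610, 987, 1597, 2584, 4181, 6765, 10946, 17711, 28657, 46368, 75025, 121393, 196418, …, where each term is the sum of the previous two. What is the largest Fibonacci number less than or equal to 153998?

121393

121393 ≤ 153998 < 196418, so the largest Fibonacci number not exceeding 153998 is 121393.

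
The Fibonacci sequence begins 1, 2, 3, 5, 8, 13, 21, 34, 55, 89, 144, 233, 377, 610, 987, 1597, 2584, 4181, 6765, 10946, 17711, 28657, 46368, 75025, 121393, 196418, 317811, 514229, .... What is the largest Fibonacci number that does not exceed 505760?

317811 ≤ 505760 < 514229, so the largest Fibonacci number not exceeding 505760 is 317811.

317811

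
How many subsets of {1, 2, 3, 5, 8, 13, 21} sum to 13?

Each representation comes from the Zeckendorf form by replacing some F_k with F_{k−1} + F_{k−2} where possible.
13 = 13 = 8+5 = 8+3+2 — 3 representations.

3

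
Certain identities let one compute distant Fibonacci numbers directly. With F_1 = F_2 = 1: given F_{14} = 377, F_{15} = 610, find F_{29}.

By the addition formula F_{m+n} = F_m F_{n+1} + F_{m−1} F_n with m=15, n=14: F_{29} = 610·610 + 377·377 = 372100 + 142129 = 514229.

514229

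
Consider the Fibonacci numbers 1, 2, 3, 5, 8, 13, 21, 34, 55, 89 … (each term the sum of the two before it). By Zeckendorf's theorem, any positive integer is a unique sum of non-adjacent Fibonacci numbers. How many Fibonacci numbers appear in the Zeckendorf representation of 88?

5

55 ≤ 88 < 89, so take 55; remainder 33
21 ≤ 33 < 34, so take 21; remainder 12
8 ≤ 12 < 13, so take 8; remainder 4
3 ≤ 4 < 5, so take 3; remainder 1
1 ≤ 1 < 2, so take 1; remainder 0
88 = 55 + 21 + 8 + 3 + 1, which has 5 terms.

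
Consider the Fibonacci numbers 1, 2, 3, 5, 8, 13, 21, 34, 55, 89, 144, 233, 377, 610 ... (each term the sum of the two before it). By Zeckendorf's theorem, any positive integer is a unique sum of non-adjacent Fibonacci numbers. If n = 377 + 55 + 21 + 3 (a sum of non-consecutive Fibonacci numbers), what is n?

377 + 55 + 21 + 3 = 456.

456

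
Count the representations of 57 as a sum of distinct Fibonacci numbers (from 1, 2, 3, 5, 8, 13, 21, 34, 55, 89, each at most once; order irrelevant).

4

57 = 55+2 = 34+21+2 = 34+13+8+2 = 34+13+5+3+2 — 4 representations.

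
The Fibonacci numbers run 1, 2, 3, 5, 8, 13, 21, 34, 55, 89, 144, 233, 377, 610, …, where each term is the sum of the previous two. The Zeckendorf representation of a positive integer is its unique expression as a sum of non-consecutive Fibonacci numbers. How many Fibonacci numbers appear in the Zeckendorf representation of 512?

6

Greedily peel off the largest Fibonacci term at each step:
subtract 377 from 512: 135 remains
subtract 89 from 135: 46 remains
subtract 34 from 46: 12 remains
subtract 8 from 12: 4 remains
subtract 3 from 4: 1 remains
subtract 1 from 1: 0 remains
512 = 377 + 89 + 34 + 8 + 3 + 1, which has 6 terms.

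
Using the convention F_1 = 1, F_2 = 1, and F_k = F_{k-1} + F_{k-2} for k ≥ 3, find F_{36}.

14930352

Iterating the recurrence up to F_{31} = 1346269 and F_{30} = 832040:
F_{32} = F_{31} + F_{30} = 1346269 + 832040 = 2178309
F_{33} = F_{32} + F_{31} = 2178309 + 1346269 = 3524578
F_{34} = F_{33} + F_{32} = 3524578 + 2178309 = 5702887
F_{35} = F_{34} + F_{33} = 5702887 + 3524578 = 9227465
F_{36} = F_{35} + F_{34} = 9227465 + 5702887 = 14930352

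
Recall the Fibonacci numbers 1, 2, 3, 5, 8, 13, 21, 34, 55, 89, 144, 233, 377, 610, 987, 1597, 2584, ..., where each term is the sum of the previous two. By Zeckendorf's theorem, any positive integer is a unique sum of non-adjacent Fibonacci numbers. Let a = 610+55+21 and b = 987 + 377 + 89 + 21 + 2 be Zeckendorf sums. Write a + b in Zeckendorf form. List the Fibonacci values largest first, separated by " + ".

The two numbers are 686 and 1476, so their sum is 2162.
largest Fibonacci ≤ 2162 is 1597; 2162 − 1597 = 565
largest Fibonacci ≤ 565 is 377; 565 − 377 = 188
largest Fibonacci ≤ 188 is 144; 188 − 144 = 44
largest Fibonacci ≤ 44 is 34; 44 − 34 = 10
largest Fibonacci ≤ 10 is 8; 10 − 8 = 2
largest Fibonacci ≤ 2 is 2; 2 − 2 = 0

1597 + 377 + 144 + 34 + 8 + 2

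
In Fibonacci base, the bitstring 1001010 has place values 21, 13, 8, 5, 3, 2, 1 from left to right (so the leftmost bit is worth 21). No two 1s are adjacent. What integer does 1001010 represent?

Summing the place values of the 1 bits: 21 + 5 + 2 = 28.

28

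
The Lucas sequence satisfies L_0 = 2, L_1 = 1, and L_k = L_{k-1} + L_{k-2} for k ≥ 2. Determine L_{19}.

9349

Iterating the recurrence up to L_{11} = 199 and L_{10} = 123:
L_{12} = L_{11} + L_{10} = 199 + 123 = 322
L_{13} = L_{12} + L_{11} = 322 + 199 = 521
L_{14} = L_{13} + L_{12} = 521 + 322 = 843
L_{15} = L_{14} + L_{13} = 843 + 521 = 1364
L_{16} = L_{15} + L_{14} = 1364 + 843 = 2207
L_{17} = L_{16} + L_{15} = 2207 + 1364 = 3571
L_{18} = L_{17} + L_{16} = 3571 + 2207 = 5778
L_{19} = L_{18} + L_{17} = 5778 + 3571 = 9349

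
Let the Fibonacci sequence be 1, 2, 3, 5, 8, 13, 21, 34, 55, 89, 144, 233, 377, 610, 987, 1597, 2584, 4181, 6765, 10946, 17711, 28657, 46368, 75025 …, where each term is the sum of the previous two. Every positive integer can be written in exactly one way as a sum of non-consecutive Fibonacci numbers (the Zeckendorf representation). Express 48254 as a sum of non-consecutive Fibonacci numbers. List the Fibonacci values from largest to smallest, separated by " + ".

Repeatedly subtract the largest Fibonacci number that fits:
largest Fibonacci ≤ 48254 is 46368; 48254 − 46368 = 1886
largest Fibonacci ≤ 1886 is 1597; 1886 − 1597 = 289
largest Fibonacci ≤ 289 is 233; 289 − 233 = 56
largest Fibonacci ≤ 56 is 55; 56 − 55 = 1
largest Fibonacci ≤ 1 is 1; 1 − 1 = 0
So 48254 = 46368 + 1597 + 233 + 55 + 1, with no two terms consecutive in the sequence.

46368 + 1597 + 233 + 55 + 1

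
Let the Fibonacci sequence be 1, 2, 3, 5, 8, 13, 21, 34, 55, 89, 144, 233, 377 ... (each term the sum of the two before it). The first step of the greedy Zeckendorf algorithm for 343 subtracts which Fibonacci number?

233 ≤ 343 < 377, so the largest Fibonacci number not exceeding 343 is 233.

233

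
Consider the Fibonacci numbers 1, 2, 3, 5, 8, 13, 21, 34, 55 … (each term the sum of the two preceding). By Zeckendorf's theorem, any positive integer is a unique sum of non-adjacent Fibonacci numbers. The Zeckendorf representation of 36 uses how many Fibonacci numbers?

2

largest Fibonacci ≤ 36 is 34; 36 − 34 = 2
largest Fibonacci ≤ 2 is 2; 2 − 2 = 0
36 = 34 + 2, which has 2 terms.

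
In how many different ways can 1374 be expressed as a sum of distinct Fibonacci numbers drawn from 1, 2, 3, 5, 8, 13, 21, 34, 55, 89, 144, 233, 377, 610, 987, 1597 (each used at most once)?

16

Each representation comes from the Zeckendorf form by replacing some F_k with F_{k−1} + F_{k−2} where possible.
1374 = 987+377+8+2 = 987+377+5+3+2 = 987+233+144+8+2 = … (13 more), for 16 in all.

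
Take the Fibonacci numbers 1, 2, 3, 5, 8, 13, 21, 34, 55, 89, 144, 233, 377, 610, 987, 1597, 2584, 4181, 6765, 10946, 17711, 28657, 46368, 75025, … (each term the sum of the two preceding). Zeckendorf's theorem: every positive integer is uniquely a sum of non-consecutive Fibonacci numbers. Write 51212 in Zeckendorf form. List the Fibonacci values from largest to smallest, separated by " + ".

Greedily peel off the largest Fibonacci term at each step:
51212 − 46368 = 4844
4844 − 4181 = 663
663 − 610 = 53
53 − 34 = 19
19 − 13 = 6
6 − 5 = 1
1 − 1 = 0
So 51212 = 46368 + 4181 + 610 + 34 + 13 + 5 + 1, with no two terms consecutive in the sequence.

46368 + 4181 + 610 + 34 + 13 + 5 + 1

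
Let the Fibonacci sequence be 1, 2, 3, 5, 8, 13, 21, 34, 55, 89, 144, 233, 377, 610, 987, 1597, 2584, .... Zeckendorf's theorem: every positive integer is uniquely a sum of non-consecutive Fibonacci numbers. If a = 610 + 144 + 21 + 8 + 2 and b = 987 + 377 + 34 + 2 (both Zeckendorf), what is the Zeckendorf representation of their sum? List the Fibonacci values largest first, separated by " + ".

The two numbers are 785 and 1400, so their sum is 2185.
take 1597 (≤ 2185); 2185 − 1597 = 588
take 377 (≤ 588); 588 − 377 = 211
take 144 (≤ 211); 211 − 144 = 67
take 55 (≤ 67); 67 − 55 = 12
take 8 (≤ 12); 12 − 8 = 4
take 3 (≤ 4); 4 − 3 = 1
take 1 (≤ 1); 1 − 1 = 0

1597 + 377 + 144 + 55 + 8 + 3 + 1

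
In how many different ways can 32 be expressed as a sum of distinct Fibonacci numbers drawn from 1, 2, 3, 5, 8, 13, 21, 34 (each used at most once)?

Starting from the Zeckendorf form and repeatedly splitting a term F_k into F_{k−1} + F_{k−2} (when neither is already used) reaches every representation.
32 = 21+8+3 = 21+8+2+1 = 21+5+3+2+1 = 13+8+5+3+2+1 — 4 representations.

4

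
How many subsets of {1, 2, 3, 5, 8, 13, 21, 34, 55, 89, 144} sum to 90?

90 = 89+1 = 55+34+1 = 55+21+13+1 = 55+21+8+5+1 = … (1 more), for 5 in all.

5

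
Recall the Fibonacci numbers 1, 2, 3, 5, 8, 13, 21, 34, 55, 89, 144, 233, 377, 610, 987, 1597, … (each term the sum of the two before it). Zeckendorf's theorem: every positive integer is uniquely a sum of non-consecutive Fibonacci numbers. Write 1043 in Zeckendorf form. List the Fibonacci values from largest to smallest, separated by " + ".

take 987 (≤ 1043); 1043 − 987 = 56
take 55 (≤ 56); 56 − 55 = 1
take 1 (≤ 1); 1 − 1 = 0
So 1043 = 987 + 55 + 1, with no two terms consecutive in the sequence.

987 + 55 + 1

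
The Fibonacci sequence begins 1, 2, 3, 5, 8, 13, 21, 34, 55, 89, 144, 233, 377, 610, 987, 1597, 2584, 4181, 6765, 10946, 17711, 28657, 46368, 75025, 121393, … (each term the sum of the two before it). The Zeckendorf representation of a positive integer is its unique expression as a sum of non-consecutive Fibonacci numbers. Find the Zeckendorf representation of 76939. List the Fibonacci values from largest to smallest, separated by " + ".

75025 + 1597 + 233 + 55 + 21 + 8

Greedily peel off the largest Fibonacci term at each step:
subtract 75025 from 76939: 1914 remains
subtract 1597 from 1914: 317 remains
subtract 233 from 317: 84 remains
subtract 55 from 84: 29 remains
subtract 21 from 29: 8 remains
subtract 8 from 8: 0 remains
So 76939 = 75025 + 1597 + 233 + 55 + 21 + 8, with no two terms consecutive in the sequence.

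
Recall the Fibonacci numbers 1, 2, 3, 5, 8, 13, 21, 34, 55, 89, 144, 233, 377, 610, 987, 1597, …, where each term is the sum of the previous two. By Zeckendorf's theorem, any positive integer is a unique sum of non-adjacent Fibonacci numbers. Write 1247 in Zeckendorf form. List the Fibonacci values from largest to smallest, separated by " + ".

987 ≤ 1247 < 1597, so take 987; remainder 260
233 ≤ 260 < 377, so take 233; remainder 27
21 ≤ 27 < 34, so take 21; remainder 6
5 ≤ 6 < 8, so take 5; remainder 1
1 ≤ 1 < 2, so take 1; remainder 0
So 1247 = 987 + 233 + 21 + 5 + 1, with no two terms consecutive in the sequence.

987 + 233 + 21 + 5 + 1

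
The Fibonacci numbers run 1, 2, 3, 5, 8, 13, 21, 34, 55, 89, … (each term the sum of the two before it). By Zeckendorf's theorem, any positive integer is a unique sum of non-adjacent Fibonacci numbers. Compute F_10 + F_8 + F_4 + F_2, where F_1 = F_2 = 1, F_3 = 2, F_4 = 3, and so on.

F_10 + F_8 + F_4 + F_2 = 55 + 21 + 3 + 1 = 80.

80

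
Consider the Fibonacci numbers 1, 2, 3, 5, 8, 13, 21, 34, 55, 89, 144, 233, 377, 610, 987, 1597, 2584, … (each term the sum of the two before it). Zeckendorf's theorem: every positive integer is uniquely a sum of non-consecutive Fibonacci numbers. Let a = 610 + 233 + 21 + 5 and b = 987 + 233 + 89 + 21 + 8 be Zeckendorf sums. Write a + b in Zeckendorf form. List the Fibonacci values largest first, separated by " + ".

The two numbers are 869 and 1338, so their sum is 2207.
1597 ≤ 2207 < 2584, so take 1597; remainder 610
610 ≤ 610 < 987, so take 610; remainder 0

1597 + 610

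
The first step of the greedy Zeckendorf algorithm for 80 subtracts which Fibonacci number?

55

55 ≤ 80 < 89, so the largest Fibonacci number not exceeding 80 is 55.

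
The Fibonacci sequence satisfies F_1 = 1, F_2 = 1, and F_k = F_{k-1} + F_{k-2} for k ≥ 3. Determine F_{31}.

1346269

Iterating the recurrence up to F_{25} = 75025 and F_{24} = 46368:
F_{26} = F_{25} + F_{24} = 75025 + 46368 = 121393
F_{27} = F_{26} + F_{25} = 121393 + 75025 = 196418
F_{28} = F_{27} + F_{26} = 196418 + 121393 = 317811
F_{29} = F_{28} + F_{27} = 317811 + 196418 = 514229
F_{30} = F_{29} + F_{28} = 514229 + 317811 = 832040
F_{31} = F_{30} + F_{29} = 832040 + 514229 = 1346269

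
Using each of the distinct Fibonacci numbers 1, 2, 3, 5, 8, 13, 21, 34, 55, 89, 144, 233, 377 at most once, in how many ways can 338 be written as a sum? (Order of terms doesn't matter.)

16

Starting from the Zeckendorf form and repeatedly splitting a term F_k into F_{k−1} + F_{k−2} (when neither is already used) reaches every representation.
338 = 233+89+13+3 = 233+89+13+2+1 = 233+89+8+5+3 = 233+55+34+13+3 = 233+89+8+5+2+1 = … (11 more), for 16 in all.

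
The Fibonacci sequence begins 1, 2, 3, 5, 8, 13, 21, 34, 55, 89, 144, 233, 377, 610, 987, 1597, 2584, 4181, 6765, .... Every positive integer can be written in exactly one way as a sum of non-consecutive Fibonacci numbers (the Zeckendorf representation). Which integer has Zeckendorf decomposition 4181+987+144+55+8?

5375

4181+987+144+55+8 = 5375.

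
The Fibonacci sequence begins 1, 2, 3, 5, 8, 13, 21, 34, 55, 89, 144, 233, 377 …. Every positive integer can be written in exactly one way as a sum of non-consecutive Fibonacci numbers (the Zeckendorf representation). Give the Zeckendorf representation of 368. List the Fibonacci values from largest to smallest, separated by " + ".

233 + 89 + 34 + 8 + 3 + 1

Repeatedly subtract the largest Fibonacci number that fits:
take 233 (≤ 368); 368 − 233 = 135
take 89 (≤ 135); 135 − 89 = 46
take 34 (≤ 46); 46 − 34 = 12
take 8 (≤ 12); 12 − 8 = 4
take 3 (≤ 4); 4 − 3 = 1
take 1 (≤ 1); 1 − 1 = 0
So 368 = 233 + 89 + 34 + 8 + 3 + 1, with no two terms consecutive in the sequence.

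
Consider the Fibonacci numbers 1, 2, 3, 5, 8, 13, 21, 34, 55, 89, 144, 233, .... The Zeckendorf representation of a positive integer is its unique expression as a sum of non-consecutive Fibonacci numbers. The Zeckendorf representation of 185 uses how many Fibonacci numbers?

take 144 (≤ 185); 185 − 144 = 41
take 34 (≤ 41); 41 − 34 = 7
take 5 (≤ 7); 7 − 5 = 2
take 2 (≤ 2); 2 − 2 = 0
185 = 144 + 34 + 5 + 2, which has 4 terms.

4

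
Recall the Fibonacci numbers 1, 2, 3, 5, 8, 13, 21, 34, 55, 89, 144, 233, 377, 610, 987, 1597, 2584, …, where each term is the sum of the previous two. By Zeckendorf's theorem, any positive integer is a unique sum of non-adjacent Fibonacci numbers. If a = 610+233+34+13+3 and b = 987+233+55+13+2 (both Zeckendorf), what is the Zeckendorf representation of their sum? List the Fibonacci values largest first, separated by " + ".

1597 + 377 + 144 + 55 + 8 + 2

The two numbers are 893 and 1290, so their sum is 2183.
Greedily peel off the largest Fibonacci term at each step:
subtract 1597 from 2183: 586 remains
subtract 377 from 586: 209 remains
subtract 144 from 209: 65 remains
subtract 55 from 65: 10 remains
subtract 8 from 10: 2 remains
subtract 2 from 2: 0 remains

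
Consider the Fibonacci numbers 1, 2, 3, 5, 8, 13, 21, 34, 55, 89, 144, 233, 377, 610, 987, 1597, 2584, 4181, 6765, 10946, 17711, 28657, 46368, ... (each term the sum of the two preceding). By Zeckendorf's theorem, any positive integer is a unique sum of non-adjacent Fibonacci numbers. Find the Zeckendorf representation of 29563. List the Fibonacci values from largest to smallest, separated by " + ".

28657 + 610 + 233 + 55 + 8

take 28657 (≤ 29563); 29563 − 28657 = 906
take 610 (≤ 906); 906 − 610 = 296
take 233 (≤ 296); 296 − 233 = 63
take 55 (≤ 63); 63 − 55 = 8
take 8 (≤ 8); 8 − 8 = 0
So 29563 = 28657 + 610 + 233 + 55 + 8, with no two terms consecutive in the sequence.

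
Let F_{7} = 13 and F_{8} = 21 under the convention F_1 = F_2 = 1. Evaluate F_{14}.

377

By the doubling identity F_{2k} = F_k(2F_{k+1} − F_k): F_{14} = 13·(2·21 − 13) = 13·29 = 377.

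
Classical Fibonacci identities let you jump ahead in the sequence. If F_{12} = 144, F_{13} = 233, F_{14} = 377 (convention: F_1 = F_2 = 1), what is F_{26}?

121393

By the addition formula F_{m+n} = F_m F_{n+1} + F_{m−1} F_n with m=13, n=13: F_{26} = 233·377 + 144·233 = 87841 + 33552 = 121393.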